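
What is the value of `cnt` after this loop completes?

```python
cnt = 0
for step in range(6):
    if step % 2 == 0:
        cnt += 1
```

Count numbers divisible by 2 in range(6)
`cnt` takes the values: 0 → 1 → 2 → 3

Answer: 3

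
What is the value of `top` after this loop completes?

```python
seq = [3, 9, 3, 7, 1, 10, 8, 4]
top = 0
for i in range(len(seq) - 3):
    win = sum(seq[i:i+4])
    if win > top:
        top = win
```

Max sum of 4-element window in [3, 9, 3, 7, 1, 10, 8, 4]
`top` takes the values: 0 → 22 → 26

Answer: 26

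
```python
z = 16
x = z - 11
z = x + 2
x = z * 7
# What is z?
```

Trace:
`z = 16` → z = 16
`x = z - 11` → x = 5
`z = x + 2` → z = 7
`x = z * 7` → x = 49
So z = 7

Answer: 7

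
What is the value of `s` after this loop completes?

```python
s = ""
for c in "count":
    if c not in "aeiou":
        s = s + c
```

Remove vowels from 'count'
`s` takes the values: "" → "c" → "cn" → "cnt"

Answer: "cnt"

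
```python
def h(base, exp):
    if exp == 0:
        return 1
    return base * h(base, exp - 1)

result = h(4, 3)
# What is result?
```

h(4, 3) = 4 * 4 * 4 = 64

Answer: 64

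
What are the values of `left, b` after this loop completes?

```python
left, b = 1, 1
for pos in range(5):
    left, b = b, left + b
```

Fibonacci: after 5 iterations
`left, b` takes the values: (1, 1) → (1, 2) → (2, 3) → (3, 5) → (5, 8) → (8, 13)

Answer: 8, 13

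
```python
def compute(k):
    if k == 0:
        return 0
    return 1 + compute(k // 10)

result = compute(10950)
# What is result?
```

Count of digits of 10950: 5

Answer: 5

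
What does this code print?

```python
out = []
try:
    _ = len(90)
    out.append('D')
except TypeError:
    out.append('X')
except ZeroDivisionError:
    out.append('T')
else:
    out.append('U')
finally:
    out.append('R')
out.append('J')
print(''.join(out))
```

Execution trace: 'X' (except TypeError) → 'R' (finally) → 'J' (after the try/except). Output: XRJ

Answer: XRJ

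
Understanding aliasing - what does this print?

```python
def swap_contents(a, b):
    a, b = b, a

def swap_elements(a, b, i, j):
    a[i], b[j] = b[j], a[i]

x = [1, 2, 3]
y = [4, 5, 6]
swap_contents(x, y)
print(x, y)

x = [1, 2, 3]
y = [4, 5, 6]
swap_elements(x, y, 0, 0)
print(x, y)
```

Key concept: parameter rebinding vs mutation.
Step by step:
`x = [1, 2, 3]` → x = [1, 2, 3]
`y = [4, 5, 6]` → y = [4, 5, 6]
`swap_contents(x, y)` → no visible change to tracked variables
`print(x, y)` → prints [1, 2, 3] [4, 5, 6]
`x = [1, 2, 3]` → x = [1, 2, 3]
`y = [4, 5, 6]` → y = [4, 5, 6]
`swap_elements(x, y, 0, 0)` → x = [4, 2, 3]; y = [1, 5, 6]
`print(x, y)` → prints [4, 2, 3] [1, 5, 6]

Answer:
[1, 2, 3] [4, 5, 6]
[4, 2, 3] [1, 5, 6]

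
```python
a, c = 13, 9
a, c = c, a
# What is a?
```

Trace:
`a, c = 13, 9` → a = 13; c = 9
`a, c = c, a` → a = 9; c = 13
So a = 9

Answer: 9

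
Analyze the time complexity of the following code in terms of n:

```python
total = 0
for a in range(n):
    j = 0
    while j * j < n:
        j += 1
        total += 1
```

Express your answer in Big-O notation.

Each loop level contributes: n × √n. Multiplying the contributions gives O(n√n).

Answer: O(n√n)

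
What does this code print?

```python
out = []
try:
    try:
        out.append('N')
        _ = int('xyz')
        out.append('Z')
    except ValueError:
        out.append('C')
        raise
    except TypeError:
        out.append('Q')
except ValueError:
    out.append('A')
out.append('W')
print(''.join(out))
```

Execution trace: 'N' (inner try body) → 'C' (inner except ValueError) → 'A' (outer except ValueError) → 'W' (after the try/except). Output: NCAW

Answer: NCAW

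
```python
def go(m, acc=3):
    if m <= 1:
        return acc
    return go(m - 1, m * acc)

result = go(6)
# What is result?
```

Accumulator trace (n, acc): (6, 3) -> (5, 18) -> (4, 90) -> (3, 360) -> (2, 1080) -> (1, 2160) -> return 2160

Answer: 2160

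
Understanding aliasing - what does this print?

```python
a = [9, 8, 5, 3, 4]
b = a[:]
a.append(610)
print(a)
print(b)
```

Key concept: slice [:] creates copy.
Step by step:
`a = [9, 8, 5, 3, 4]` → a = [9, 8, 5, 3, 4]
`b = a[:]` → b = [9, 8, 5, 3, 4]
`a.append(610)` → a = [9, 8, 5, 3, 4, 610]
`print(a)` → prints [9, 8, 5, 3, 4, 610]
`print(b)` → prints [9, 8, 5, 3, 4]

Answer:
[9, 8, 5, 3, 4, 610]
[9, 8, 5, 3, 4]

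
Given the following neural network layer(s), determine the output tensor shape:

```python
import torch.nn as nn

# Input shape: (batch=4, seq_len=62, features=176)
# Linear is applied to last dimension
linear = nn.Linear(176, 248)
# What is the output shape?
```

Input: (4, 62, 176) -> Output: (4, 62, 248)

Answer: (4, 62, 248)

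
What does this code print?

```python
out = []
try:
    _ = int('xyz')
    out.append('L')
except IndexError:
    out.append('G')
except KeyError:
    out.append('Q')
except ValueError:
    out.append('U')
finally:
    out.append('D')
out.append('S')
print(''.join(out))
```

Execution trace: 'U' (except ValueError) → 'D' (finally) → 'S' (after the try/except). Output: UDS

Answer: UDS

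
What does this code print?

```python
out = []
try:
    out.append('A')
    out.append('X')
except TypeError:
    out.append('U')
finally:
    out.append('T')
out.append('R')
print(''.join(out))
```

Execution trace: 'A' (try body) → 'X' (try body, no exception) → 'T' (finally) → 'R' (after the try/except). Output: AXTR

Answer: AXTR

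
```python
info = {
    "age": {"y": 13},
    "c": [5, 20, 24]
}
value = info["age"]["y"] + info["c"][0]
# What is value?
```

Trace:
`info = { ...` → info = {'age': {'y': 13}, 'c': [5, 20, 24]}
`value = info["age"]["y"] + info["c"][0]` → value = 18
So value = 18

Answer: 18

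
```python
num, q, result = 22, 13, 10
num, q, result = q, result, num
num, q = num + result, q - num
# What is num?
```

Trace:
`num, q, result = 22, 13, 10` → num = 22; q = 13; result = 10
`num, q, result = q, result, num` → num = 13; q = 10; result = 22
`num, q = num + result, q - num` → num = 35; q = -3
So num = 35

Answer: 35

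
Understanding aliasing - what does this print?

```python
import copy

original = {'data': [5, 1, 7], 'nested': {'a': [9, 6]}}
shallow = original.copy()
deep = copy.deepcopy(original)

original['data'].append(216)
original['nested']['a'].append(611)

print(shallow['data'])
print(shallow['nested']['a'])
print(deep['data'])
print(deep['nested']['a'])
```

Key concept: comparing shallow vs deep copy.
Step by step:
`original = {'data': [5, 1, 7], 'nested': {'a': [9, 6]}}` → original = {'data': [5, 1, 7], 'nested': {'a': [9, 6]}}
`shallow = original.copy()` → shallow = {'data': [5, 1, 7], 'nested': {'a': [9, 6]}}
`deep = copy.deepcopy(original)` → deep = {'data': [5, 1, 7], 'nested': {'a': [9, 6]}}
`original['data'].append(216)` → original = {'data': [5, 1, 7, 216], 'nested': {'a': [9, 6]}}; shallow = {'data': [5, 1, 7, 216], 'nested': {'a': [9, 6]}}
`original['nested']['a'].append(611)` → original = {'data': [5, 1, 7, 216], 'nested': {'a': [9, 6, 611]}}; shallow = {'data': [5, 1, 7, 216], 'nested': {'a': [9, 6, 611]}}
`print(shallow['data'])` → prints [5, 1, 7, 216]
`print(shallow['nested']['a'])` → prints [9, 6, 611]
`print(deep['data'])` → prints [5, 1, 7]
`print(deep['nested']['a'])` → prints [9, 6]

Answer:
[5, 1, 7, 216]
[9, 6, 611]
[5, 1, 7]
[9, 6]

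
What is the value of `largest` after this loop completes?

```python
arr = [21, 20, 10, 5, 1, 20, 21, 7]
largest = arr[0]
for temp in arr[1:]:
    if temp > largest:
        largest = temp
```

Maximum of [21, 20, 10, 5, 1, 20, 21, 7]
`largest` takes the values: 21

Answer: 21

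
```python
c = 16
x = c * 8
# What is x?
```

Trace:
`c = 16` → c = 16
`x = c * 8` → x = 128
So x = 128

Answer: 128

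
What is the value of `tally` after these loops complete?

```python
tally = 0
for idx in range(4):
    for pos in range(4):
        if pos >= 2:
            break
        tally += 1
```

Inner breaks at 2, outer runs 4 times
`tally` takes the values: 0 → 1 → 2 → 3 → 4 → 5 → 6 → 7 → 8

Answer: 8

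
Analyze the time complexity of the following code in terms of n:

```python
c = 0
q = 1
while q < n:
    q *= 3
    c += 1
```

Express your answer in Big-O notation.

Each loop level contributes: log n. Multiplying the contributions gives O(log n).

Answer: O(log n)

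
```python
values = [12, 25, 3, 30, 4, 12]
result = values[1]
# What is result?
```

Trace:
`values = [12, 25, 3, 30, 4, 12]` → values = [12, 25, 3, 30, 4, 12]
`result = values[1]` → result = 25
So result = 25

Answer: 25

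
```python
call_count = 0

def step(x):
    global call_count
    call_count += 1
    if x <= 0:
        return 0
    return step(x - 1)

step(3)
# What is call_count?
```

Linear recursion stepping by 1: 4 calls from x=3 down to ≤0.

Answer: 4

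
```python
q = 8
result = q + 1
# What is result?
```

Trace:
`q = 8` → q = 8
`result = q + 1` → result = 9
So result = 9

Answer: 9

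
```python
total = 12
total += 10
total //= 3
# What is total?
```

Trace:
`total = 12` → total = 12
`total += 10` → total = 22
`total //= 3` → total = 7
So total = 7

Answer: 7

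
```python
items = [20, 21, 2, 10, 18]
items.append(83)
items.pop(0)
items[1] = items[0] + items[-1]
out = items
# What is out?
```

Trace:
`items = [20, 21, 2, 10, 18]` → items = [20, 21, 2, 10, 18]
`items.append(83)` → items = [20, 21, 2, 10, 18, 83]
`items.pop(0)` → items = [21, 2, 10, 18, 83]
`items[1] = items[0] + items[-1]` → items = [21, 104, 10, 18, 83]
`out = items` → out = [21, 104, 10, 18, 83]
So out = [21, 104, 10, 18, 83]

Answer: [21, 104, 10, 18, 83]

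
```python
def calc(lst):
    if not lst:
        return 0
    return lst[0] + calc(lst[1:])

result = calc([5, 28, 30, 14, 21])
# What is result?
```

5 + 28 + 30 + 14 + 21 + 0 = 98

Answer: 98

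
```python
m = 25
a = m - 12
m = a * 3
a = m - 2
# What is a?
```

Trace:
`m = 25` → m = 25
`a = m - 12` → a = 13
`m = a * 3` → m = 39
`a = m - 2` → a = 37
So a = 37

Answer: 37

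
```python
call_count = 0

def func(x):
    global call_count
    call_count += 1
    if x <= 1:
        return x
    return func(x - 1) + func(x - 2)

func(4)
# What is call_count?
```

Calls(x) = 1 + Calls(x-1) + Calls(x-2); Calls(0)=Calls(1)=1. For x=4 this gives 9.

Answer: 9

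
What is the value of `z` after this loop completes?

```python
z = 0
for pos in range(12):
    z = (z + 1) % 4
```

Increment mod 4, 12 times = 0
`z` takes the values: 0 → 1 → 2 → 3 → 0 → 1 → 2 → 3 → 0 → 1 → 2 → 3 → 0

Answer: 0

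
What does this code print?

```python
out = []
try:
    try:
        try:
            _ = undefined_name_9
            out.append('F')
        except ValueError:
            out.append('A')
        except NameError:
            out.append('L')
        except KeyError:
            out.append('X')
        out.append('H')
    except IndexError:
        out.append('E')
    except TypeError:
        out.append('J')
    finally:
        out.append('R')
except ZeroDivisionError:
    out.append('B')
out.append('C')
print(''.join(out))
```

Execution trace: 'L' (inner except NameError) → 'H' (try body, no exception) → 'R' (finally) → 'C' (after the try/except). Output: LHRC

Answer: LHRC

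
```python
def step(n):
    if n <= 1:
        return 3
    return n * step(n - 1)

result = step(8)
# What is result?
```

step(8) = 8 * 7 * 6 * 5 * 4 * 3 * 2 * 3 = 120960

Answer: 120960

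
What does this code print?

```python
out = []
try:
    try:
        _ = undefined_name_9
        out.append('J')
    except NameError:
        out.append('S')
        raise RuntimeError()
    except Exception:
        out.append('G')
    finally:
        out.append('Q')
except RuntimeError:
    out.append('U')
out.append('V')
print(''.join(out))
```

Execution trace: 'S' (inner except NameError) → 'Q' (inner finally) → 'U' (outer except RuntimeError) → 'V' (after the try/except). Output: SQUV

Answer: SQUV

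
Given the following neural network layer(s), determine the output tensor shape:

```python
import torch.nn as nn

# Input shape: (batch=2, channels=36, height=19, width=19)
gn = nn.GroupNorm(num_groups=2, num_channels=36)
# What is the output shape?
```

Input: (2, 36, 19, 19) -> Output: (2, 36, 19, 19)

Answer: (2, 36, 19, 19)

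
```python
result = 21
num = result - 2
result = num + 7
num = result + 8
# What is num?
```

Trace:
`result = 21` → result = 21
`num = result - 2` → num = 19
`result = num + 7` → result = 26
`num = result + 8` → num = 34
So num = 34

Answer: 34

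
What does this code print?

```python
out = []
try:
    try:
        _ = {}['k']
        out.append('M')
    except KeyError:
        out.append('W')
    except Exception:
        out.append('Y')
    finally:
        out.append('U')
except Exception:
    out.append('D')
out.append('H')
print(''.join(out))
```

Execution trace: 'W' (inner except KeyError) → 'U' (inner finally) → 'H' (after the try/except). Output: WUH

Answer: WUH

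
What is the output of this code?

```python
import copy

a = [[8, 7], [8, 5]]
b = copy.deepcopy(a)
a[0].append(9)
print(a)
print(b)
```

Key concept: deep copy is fully independent.
Step by step:
`a = [[8, 7], [8, 5]]` → a = [[8, 7], [8, 5]]
`b = copy.deepcopy(a)` → b = [[8, 7], [8, 5]]
`a[0].append(9)` → a = [[8, 7, 9], [8, 5]]
`print(a)` → prints [[8, 7, 9], [8, 5]]
`print(b)` → prints [[8, 7], [8, 5]]

Answer:
[[8, 7, 9], [8, 5]]
[[8, 7], [8, 5]]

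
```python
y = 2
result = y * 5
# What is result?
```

Trace:
`y = 2` → y = 2
`result = y * 5` → result = 10
So result = 10

Answer: 10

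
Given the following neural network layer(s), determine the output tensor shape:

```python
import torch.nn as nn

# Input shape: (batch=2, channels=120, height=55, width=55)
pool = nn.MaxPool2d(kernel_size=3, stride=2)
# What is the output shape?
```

Input: (2, 120, 55, 55) -> Output: (2, 120, 27, 27)

Answer: (2, 120, 27, 27)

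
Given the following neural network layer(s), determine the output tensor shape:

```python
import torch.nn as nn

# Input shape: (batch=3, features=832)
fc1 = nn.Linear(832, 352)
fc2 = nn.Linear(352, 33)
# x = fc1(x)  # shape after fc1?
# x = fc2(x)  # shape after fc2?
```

Input: (3, 832) -> after fc1: (3, 352) -> Output: (3, 33)

Answer: (3, 33)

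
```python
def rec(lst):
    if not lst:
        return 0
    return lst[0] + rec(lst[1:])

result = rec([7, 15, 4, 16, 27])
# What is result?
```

7 + 15 + 4 + 16 + 27 + 0 = 69

Answer: 69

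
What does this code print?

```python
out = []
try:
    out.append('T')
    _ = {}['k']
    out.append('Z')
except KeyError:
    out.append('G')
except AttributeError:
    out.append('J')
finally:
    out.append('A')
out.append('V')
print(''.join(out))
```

Execution trace: 'T' (try body) → 'G' (except KeyError) → 'A' (finally) → 'V' (after the try/except). Output: TGAV

Answer: TGAV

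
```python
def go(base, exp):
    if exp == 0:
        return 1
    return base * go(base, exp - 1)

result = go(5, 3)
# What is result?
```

go(5, 3) = 5 * 5 * 5 = 125

Answer: 125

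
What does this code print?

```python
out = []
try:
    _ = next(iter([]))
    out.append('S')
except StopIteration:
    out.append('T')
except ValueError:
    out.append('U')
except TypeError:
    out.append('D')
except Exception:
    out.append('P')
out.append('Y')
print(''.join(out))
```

Execution trace: 'T' (except StopIteration) → 'Y' (after the try/except). Output: TY

Answer: TY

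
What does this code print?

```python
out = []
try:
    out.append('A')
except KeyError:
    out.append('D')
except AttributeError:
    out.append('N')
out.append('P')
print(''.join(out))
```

Execution trace: 'A' (try body, no exception) → 'P' (after the try/except). Output: AP

Answer: AP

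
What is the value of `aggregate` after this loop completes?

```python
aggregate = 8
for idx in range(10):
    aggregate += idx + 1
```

Start at 8, add 1 to 10 = 63
`aggregate` takes the values: 8 → 9 → 11 → 14 → 18 → 23 → 29 → 36 → 44 → 53 → 63

Answer: 63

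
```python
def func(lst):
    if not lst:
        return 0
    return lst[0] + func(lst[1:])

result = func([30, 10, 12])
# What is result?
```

30 + 10 + 12 + 0 = 52

Answer: 52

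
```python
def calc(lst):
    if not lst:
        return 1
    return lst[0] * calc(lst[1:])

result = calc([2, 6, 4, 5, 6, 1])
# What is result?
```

Product over [2, 6, 4, 5, 6, 1] = 2 * 6 * 4 * 5 * 6 * 1 = 1440

Answer: 1440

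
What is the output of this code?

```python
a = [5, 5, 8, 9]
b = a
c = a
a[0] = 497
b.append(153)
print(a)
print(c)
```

Key concept: multiple aliases.
Step by step:
`a = [5, 5, 8, 9]` → a = [5, 5, 8, 9]
`b = a` → b = [5, 5, 8, 9] (same object as a)
`c = a` → c = [5, 5, 8, 9] (same object as a, b)
`a[0] = 497` → a = [497, 5, 8, 9] (same object as b, c); b = [497, 5, 8, 9] (same object as a, c); c = [497, 5, 8, 9] (same object as a, b)
`b.append(153)` → a = [497, 5, 8, 9, 153] (same object as b, c); b = [497, 5, 8, 9, 153] (same object as a, c); c = [497, 5, 8, 9, 153] (same object as a, b)
`print(a)` → prints [497, 5, 8, 9, 153]
`print(c)` → prints [497, 5, 8, 9, 153]

Answer:
[497, 5, 8, 9, 153]
[497, 5, 8, 9, 153]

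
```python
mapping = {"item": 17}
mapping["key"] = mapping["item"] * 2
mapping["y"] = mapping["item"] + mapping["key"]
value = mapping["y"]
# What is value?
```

Trace:
`mapping = {"item": 17}` → mapping = {'item': 17}
`mapping["key"] = mapping["item"] * 2` → mapping = {'item': 17, 'key': 34}
`mapping["y"] = mapping["item"] + mapping["key"]` → mapping = {'item': 17, 'key': 34, 'y': 51}
`value = mapping["y"]` → value = 51
So value = 51

Answer: 51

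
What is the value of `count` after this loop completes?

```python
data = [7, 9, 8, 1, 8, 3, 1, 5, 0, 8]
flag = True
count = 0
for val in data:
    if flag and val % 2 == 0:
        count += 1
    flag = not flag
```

Count even values at even positions
`count` takes the values: 0 → 1 → 2 → 3

Answer: 3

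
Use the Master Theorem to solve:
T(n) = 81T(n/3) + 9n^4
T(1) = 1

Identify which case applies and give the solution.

a=81, b=3, f(n)=9n^4. log_3(81) = 4. Since c=4 = 4, Case 2 applies: T(n) = Θ(n^log_b(a) · log n) = O(n^4 log n).

Answer: O(n^4 log n) - Case 2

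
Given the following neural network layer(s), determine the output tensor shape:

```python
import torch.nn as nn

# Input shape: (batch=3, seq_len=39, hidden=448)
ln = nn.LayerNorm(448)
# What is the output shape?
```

Input: (3, 39, 448) -> Output: (3, 39, 448)

Answer: (3, 39, 448)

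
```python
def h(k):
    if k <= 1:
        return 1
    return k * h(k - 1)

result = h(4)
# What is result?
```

h(4) = 4 * 3 * 2 * 1 = 24

Answer: 24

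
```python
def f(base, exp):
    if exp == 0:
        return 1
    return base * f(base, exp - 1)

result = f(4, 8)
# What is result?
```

f(4, 8) = 4 * 4 * 4 * 4 * 4 * 4 * 4 * 4 = 65536

Answer: 65536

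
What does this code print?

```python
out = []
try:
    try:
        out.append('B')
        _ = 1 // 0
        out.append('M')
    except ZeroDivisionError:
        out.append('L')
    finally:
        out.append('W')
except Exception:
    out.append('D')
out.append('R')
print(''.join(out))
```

Execution trace: 'B' (inner try body) → 'L' (inner except ZeroDivisionError) → 'W' (inner finally) → 'R' (after the try/except). Output: BLWR

Answer: BLWR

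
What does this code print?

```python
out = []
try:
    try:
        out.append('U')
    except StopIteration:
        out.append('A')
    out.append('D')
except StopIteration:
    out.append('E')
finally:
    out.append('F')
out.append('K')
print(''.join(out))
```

Execution trace: 'U' (inner try body, no exception) → 'D' (try body, no exception) → 'F' (finally) → 'K' (after the try/except). Output: UDFK

Answer: UDFK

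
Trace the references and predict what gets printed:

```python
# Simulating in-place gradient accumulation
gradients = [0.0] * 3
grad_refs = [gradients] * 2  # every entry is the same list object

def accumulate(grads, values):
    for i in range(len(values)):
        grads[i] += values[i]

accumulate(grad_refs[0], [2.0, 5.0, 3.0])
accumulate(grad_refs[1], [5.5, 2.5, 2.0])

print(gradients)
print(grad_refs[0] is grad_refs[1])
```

Key concept: gradient accumulation aliasing.
Step by step:
`gradients = [0.0] * 3` → gradients = [0.0, 0.0, 0.0]
`grad_refs = [gradients] * 2` → grad_refs = [[0.0, 0.0, 0.0], [0.0, 0.0, 0.0]]
`accumulate(grad_refs[0], [2.0, 5.0, 3.0])` → gradients = [2.0, 5.0, 3.0]; grad_refs = [[2.0, 5.0, 3.0], [2.0, 5.0, 3.0]]
`accumulate(grad_refs[1], [5.5, 2.5, 2.0])` → gradients = [7.5, 7.5, 5.0]; grad_refs = [[7.5, 7.5, 5.0], [7.5, 7.5, 5.0]]
`print(gradients)` → prints [7.5, 7.5, 5.0]
`print(grad_refs[0] is grad_refs[1])` → prints True

Answer:
[7.5, 7.5, 5.0]
True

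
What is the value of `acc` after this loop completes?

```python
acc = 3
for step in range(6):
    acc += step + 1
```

Start at 3, add 1 to 6 = 24
`acc` takes the values: 3 → 4 → 6 → 9 → 13 → 18 → 24

Answer: 24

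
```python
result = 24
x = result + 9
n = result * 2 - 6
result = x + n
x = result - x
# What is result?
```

Trace:
`result = 24` → result = 24
`x = result + 9` → x = 33
`n = result * 2 - 6` → n = 42
`result = x + n` → result = 75
`x = result - x` → x = 42
So result = 75

Answer: 75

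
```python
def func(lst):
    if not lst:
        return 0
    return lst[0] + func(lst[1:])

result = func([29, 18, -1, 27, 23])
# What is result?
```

29 + 18 + (-1) + 27 + 23 + 0 = 96

Answer: 96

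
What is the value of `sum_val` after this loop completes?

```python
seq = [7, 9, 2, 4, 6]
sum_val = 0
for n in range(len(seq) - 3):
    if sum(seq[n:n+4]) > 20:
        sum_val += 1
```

Count windows with sum > 20
`sum_val` takes the values: 0 → 1 → 2

Answer: 2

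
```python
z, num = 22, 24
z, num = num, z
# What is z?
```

Trace:
`z, num = 22, 24` → z = 22; num = 24
`z, num = num, z` → z = 24; num = 22
So z = 24

Answer: 24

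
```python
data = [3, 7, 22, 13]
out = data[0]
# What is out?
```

Trace:
`data = [3, 7, 22, 13]` → data = [3, 7, 22, 13]
`out = data[0]` → out = 3
So out = 3

Answer: 3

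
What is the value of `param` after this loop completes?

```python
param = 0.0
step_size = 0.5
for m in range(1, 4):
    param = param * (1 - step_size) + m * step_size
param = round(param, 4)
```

Moving average with lr=0.5
`param` takes the values: 0.0 → 0.5 → 1.25 → 2.125

Answer: 2.125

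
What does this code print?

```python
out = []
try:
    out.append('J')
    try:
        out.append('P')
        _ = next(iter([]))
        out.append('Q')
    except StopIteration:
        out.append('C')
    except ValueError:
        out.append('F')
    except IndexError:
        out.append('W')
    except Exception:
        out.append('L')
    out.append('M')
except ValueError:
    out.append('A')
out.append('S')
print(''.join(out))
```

Execution trace: 'J' (try body) → 'P' (inner try body) → 'C' (inner except StopIteration) → 'M' (try body, no exception) → 'S' (after the try/except). Output: JPCMS

Answer: JPCMS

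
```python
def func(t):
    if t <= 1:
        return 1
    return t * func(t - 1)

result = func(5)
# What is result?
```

func(5) = 5 * 4 * 3 * 2 * 1 = 120

Answer: 120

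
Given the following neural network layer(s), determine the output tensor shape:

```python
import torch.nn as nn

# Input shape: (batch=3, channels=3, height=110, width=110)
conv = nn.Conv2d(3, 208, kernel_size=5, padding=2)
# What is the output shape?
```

Input: (3, 3, 110, 110) -> Output: (3, 208, 110, 110)

Answer: (3, 208, 110, 110)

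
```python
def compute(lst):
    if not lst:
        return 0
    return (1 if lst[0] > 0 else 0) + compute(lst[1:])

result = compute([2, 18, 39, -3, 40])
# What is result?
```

Count of positive elements in [2, 18, 39, -3, 40] = 4

Answer: 4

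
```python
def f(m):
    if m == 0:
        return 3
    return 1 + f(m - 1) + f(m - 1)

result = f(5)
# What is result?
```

f(m) = 1 + 2·f(m-1), f(0)=3. Closed form: (3+1)·2^5 - 1 = 127.

Answer: 127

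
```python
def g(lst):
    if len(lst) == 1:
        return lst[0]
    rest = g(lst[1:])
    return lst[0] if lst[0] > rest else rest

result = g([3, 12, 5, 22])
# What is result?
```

Recursive max over [3, 12, 5, 22] = 22

Answer: 22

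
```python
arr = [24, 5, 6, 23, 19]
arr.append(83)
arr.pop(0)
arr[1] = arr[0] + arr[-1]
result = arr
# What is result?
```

Trace:
`arr = [24, 5, 6, 23, 19]` → arr = [24, 5, 6, 23, 19]
`arr.append(83)` → arr = [24, 5, 6, 23, 19, 83]
`arr.pop(0)` → arr = [5, 6, 23, 19, 83]
`arr[1] = arr[0] + arr[-1]` → arr = [5, 88, 23, 19, 83]
`result = arr` → result = [5, 88, 23, 19, 83]
So result = [5, 88, 23, 19, 83]

Answer: [5, 88, 23, 19, 83]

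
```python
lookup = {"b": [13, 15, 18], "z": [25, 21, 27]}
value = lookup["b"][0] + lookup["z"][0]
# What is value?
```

Trace:
`lookup = {"b": [13, 15, 18], "z": [25, 21, 27]}` → lookup = {'b': [13, 15, 18], 'z': [25, 21, 27]}
`value = lookup["b"][0] + lookup["z"][0]` → value = 38
So value = 38

Answer: 38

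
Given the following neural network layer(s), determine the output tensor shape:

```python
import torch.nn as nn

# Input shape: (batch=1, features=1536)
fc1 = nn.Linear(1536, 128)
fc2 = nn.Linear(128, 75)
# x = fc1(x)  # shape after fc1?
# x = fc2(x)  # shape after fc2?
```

Input: (1, 1536) -> after fc1: (1, 128) -> Output: (1, 75)

Answer: (1, 75)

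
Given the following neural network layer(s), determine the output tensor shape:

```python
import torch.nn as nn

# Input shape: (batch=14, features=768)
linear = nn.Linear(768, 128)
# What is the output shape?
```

Input: (14, 768) -> Output: (14, 128)

Answer: (14, 128)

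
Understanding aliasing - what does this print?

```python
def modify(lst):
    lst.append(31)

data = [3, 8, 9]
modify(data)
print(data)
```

Key concept: function modifies passed list.
Step by step:
`data = [3, 8, 9]` → data = [3, 8, 9]
`modify(data)` → data = [3, 8, 9, 31]
`print(data)` → prints [3, 8, 9, 31]

Answer: [3, 8, 9, 31]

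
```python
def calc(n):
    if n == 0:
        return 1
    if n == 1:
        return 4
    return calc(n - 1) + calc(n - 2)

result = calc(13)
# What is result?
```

Build up from base cases: calc(0)=1, calc(1)=4, calc(2)=5, calc(3)=9, calc(4)=14, calc(5)=23, calc(6)=37, ..., calc(13)=1076

Answer: 1076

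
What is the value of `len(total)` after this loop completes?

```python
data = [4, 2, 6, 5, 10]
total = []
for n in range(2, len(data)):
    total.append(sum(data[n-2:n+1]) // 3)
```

Number of 3-element averages
`total` takes the values: [] → [4] → [4, 4] → [4, 4, 7]
So `len(total)` = 3

Answer: 3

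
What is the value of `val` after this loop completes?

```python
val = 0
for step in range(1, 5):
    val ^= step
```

XOR of 1 to 4
`val` takes the values: 0 → 1 → 3 → 0 → 4

Answer: 4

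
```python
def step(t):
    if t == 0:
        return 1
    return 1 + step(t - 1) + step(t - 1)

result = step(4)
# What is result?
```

step(t) = 1 + 2·step(t-1), step(0)=1. Closed form: (1+1)·2^4 - 1 = 31.

Answer: 31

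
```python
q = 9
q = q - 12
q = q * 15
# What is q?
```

Trace:
`q = 9` → q = 9
`q = q - 12` → q = -3
`q = q * 15` → q = -45
So q = -45

Answer: -45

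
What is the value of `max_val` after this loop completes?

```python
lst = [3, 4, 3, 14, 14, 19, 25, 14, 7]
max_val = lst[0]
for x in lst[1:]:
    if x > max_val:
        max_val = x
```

Maximum of [3, 4, 3, 14, 14, 19, 25, 14, 7]
`max_val` takes the values: 3 → 4 → 14 → 19 → 25

Answer: 25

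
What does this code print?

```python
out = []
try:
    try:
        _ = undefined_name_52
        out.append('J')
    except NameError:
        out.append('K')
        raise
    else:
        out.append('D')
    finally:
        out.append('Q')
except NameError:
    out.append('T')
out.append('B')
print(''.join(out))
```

Execution trace: 'K' (inner except NameError) → 'Q' (inner finally) → 'T' (outer except NameError) → 'B' (after the try/except). Output: KQTB

Answer: KQTB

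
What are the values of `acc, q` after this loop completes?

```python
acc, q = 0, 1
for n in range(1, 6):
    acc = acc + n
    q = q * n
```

Sum and factorial of 1 to 5
`acc, q` takes the values: (0, 1) → (1, 1) → (3, 1) → (3, 2) → (6, 2) → (6, 6) → (10, 6) → (10, 24) → (15, 24) → (15, 120)

Answer: 15, 120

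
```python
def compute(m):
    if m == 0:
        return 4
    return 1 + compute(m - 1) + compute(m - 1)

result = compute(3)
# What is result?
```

compute(m) = 1 + 2·compute(m-1), compute(0)=4. Closed form: (4+1)·2^3 - 1 = 39.

Answer: 39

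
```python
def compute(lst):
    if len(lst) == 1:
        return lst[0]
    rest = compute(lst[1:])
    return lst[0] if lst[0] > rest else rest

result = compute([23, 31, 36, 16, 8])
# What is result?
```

Recursive max over [23, 31, 36, 16, 8] = 36

Answer: 36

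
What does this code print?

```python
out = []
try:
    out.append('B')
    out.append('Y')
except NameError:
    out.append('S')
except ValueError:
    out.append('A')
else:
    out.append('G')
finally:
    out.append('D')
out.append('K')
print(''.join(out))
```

Execution trace: 'B' (try body) → 'Y' (try body, no exception) → 'G' (else) → 'D' (finally) → 'K' (after the try/except). Output: BYGDK

Answer: BYGDK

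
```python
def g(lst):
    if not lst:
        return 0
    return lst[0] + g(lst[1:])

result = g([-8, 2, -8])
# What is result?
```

(-8) + 2 + (-8) + 0 = -14

Answer: -14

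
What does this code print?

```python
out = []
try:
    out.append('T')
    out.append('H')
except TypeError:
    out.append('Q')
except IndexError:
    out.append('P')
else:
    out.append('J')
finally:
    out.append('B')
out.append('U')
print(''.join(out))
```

Execution trace: 'T' (try body) → 'H' (try body, no exception) → 'J' (else) → 'B' (finally) → 'U' (after the try/except). Output: THJBU

Answer: THJBU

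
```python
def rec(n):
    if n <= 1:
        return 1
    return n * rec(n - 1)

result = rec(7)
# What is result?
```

rec(7) = 7 * 6 * 5 * 4 * 3 * 2 * 1 = 5040

Answer: 5040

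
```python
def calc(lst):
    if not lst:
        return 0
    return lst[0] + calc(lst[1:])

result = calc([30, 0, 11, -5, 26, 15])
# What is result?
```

30 + 0 + 11 + (-5) + 26 + 15 + 0 = 77

Answer: 77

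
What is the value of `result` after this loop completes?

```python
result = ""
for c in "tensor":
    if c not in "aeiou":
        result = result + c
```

Remove vowels from 'tensor'
`result` takes the values: "" → "t" → "tn" → "tns" → "tnsr"

Answer: "tnsr"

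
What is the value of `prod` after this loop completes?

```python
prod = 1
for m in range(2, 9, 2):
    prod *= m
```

Product of even numbers 2 to 8
`prod` takes the values: 1 → 2 → 8 → 48 → 384

Answer: 384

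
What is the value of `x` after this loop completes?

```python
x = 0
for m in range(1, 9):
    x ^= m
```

XOR of 1 to 8
`x` takes the values: 0 → 1 → 3 → 0 → 4 → 1 → 7 → 0 → 8

Answer: 8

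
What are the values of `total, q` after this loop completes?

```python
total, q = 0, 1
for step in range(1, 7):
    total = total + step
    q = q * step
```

Sum and factorial of 1 to 6
`total, q` takes the values: (0, 1) → (1, 1) → (3, 1) → (3, 2) → (6, 2) → (6, 6) → (10, 6) → (10, 24) → (15, 24) → (15, 120) → (21, 120) → (21, 720)

Answer: 21, 720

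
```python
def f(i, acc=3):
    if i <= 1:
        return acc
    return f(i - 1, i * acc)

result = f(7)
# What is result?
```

Accumulator trace (n, acc): (7, 3) -> (6, 21) -> (5, 126) -> (4, 630) -> (3, 2520) -> (2, 7560) -> (1, 15120) -> return 15120

Answer: 15120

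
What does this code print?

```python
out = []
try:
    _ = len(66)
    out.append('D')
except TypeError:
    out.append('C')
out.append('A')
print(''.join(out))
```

Execution trace: 'C' (except TypeError) → 'A' (after the try/except). Output: CA

Answer: CA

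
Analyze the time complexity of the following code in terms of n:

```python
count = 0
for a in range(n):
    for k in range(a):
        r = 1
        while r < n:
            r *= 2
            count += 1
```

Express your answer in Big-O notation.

Each loop level contributes: n × n × log n. Multiplying the contributions gives O(n^2 log n).

Answer: O(n^2 log n)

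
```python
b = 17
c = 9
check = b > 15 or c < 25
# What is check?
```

Trace:
`b = 17` → b = 17
`c = 9` → c = 9
`check = b > 15 or c < 25` → check = True
So check = True

Answer: True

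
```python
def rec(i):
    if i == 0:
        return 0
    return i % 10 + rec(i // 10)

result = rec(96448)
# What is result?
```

Sum of digits of 96448: 8 + 4 + 4 + 6 + 9 = 31

Answer: 31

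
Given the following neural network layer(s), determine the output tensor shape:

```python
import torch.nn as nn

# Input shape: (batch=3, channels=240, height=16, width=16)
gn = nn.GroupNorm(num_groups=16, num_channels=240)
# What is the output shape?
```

Input: (3, 240, 16, 16) -> Output: (3, 240, 16, 16)

Answer: (3, 240, 16, 16)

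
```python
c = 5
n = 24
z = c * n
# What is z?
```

Trace:
`c = 5` → c = 5
`n = 24` → n = 24
`z = c * n` → z = 120
So z = 120

Answer: 120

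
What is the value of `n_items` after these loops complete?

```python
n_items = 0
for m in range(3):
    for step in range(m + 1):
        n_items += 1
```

Triangle: 1 + 2 + ... + 3
`n_items` takes the values: 0 → 1 → 2 → 3 → 4 → 5 → 6

Answer: 6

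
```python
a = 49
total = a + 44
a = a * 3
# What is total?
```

Trace:
`a = 49` → a = 49
`total = a + 44` → total = 93
`a = a * 3` → a = 147
So total = 93

Answer: 93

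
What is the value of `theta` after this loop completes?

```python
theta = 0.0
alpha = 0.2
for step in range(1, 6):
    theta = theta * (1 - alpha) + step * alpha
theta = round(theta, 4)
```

Moving average with lr=0.2
`theta` takes the values: 0.0 → 0.2 → 0.56 → 1.048 → 1.6384 → 2.31072 → 2.3107

Answer: 2.3107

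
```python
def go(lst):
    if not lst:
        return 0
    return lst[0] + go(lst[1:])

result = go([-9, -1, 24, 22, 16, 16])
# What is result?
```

(-9) + (-1) + 24 + 22 + 16 + 16 + 0 = 68

Answer: 68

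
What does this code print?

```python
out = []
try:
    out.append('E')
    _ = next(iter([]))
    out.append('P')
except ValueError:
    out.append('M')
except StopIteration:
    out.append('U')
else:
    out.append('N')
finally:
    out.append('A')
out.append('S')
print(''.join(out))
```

Execution trace: 'E' (try body) → 'U' (except StopIteration) → 'A' (finally) → 'S' (after the try/except). Output: EUAS

Answer: EUAS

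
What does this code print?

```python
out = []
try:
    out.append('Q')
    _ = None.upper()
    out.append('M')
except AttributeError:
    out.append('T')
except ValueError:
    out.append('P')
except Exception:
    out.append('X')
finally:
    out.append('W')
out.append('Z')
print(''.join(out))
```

Execution trace: 'Q' (try body) → 'T' (except AttributeError) → 'W' (finally) → 'Z' (after the try/except). Output: QTWZ

Answer: QTWZ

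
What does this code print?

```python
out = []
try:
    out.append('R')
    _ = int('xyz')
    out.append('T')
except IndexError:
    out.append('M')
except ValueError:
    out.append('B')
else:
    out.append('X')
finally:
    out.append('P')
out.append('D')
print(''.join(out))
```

Execution trace: 'R' (try body) → 'B' (except ValueError) → 'P' (finally) → 'D' (after the try/except). Output: RBPD

Answer: RBPD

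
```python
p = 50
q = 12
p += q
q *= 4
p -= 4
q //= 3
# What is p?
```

Trace:
`p = 50` → p = 50
`q = 12` → q = 12
`p += q` → p = 62
`q *= 4` → q = 48
`p -= 4` → p = 58
`q //= 3` → q = 16
So p = 58

Answer: 58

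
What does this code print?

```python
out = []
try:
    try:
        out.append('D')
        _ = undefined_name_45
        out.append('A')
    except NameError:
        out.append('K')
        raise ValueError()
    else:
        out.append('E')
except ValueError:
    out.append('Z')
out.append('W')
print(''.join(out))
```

Execution trace: 'D' (inner try body) → 'K' (inner except NameError) → 'Z' (outer except ValueError) → 'W' (after the try/except). Output: DKZW

Answer: DKZW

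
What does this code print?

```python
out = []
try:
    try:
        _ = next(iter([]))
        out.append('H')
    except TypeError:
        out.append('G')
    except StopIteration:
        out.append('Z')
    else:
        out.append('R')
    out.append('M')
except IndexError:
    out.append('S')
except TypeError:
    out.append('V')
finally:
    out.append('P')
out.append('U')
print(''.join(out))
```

Execution trace: 'Z' (inner except StopIteration) → 'M' (try body, no exception) → 'P' (finally) → 'U' (after the try/except). Output: ZMPU

Answer: ZMPU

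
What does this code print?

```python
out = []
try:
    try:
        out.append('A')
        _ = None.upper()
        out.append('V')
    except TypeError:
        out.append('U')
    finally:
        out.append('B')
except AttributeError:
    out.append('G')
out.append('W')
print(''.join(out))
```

Execution trace: 'A' (try body) → 'B' (finally) → 'G' (outer except AttributeError) → 'W' (after the try/except). Output: ABGW

Answer: ABGW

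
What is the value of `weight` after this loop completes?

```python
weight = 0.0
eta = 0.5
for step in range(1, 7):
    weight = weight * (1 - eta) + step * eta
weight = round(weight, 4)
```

Moving average with lr=0.5
`weight` takes the values: 0.0 → 0.5 → 1.25 → 2.125 → 3.0625 → 4.03125 → 5.015625 → 5.0156

Answer: 5.0156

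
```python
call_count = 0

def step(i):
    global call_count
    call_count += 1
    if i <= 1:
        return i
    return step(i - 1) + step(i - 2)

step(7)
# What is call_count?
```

Calls(i) = 1 + Calls(i-1) + Calls(i-2); Calls(0)=Calls(1)=1. For i=7 this gives 41.

Answer: 41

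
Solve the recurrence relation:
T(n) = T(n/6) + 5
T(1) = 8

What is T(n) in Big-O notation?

Each step divides n by 6 and adds 5. After log_6(n) steps we reach T(1)=8. So T(n) = 5·log_6(n) + 8 = O(log n).

Answer: O(log n)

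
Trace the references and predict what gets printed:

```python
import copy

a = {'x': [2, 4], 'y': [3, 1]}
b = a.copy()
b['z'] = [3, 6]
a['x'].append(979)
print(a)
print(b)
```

Key concept: shallow copy of dict with mutable values.
Step by step:
`a = {'x': [2, 4], 'y': [3, 1]}` → a = {'x': [2, 4], 'y': [3, 1]}
`b = a.copy()` → b = {'x': [2, 4], 'y': [3, 1]}
`b['z'] = [3, 6]` → b = {'x': [2, 4], 'y': [3, 1], 'z': [3, 6]}
`a['x'].append(979)` → a = {'x': [2, 4, 979], 'y': [3, 1]}; b = {'x': [2, 4, 979], 'y': [3, 1], 'z': [3, 6]}
`print(a)` → prints {'x': [2, 4, 979], 'y': [3, 1]}
`print(b)` → prints {'x': [2, 4, 979], 'y': [3, 1], 'z': [3, 6]}

Answer:
{'x': [2, 4, 979], 'y': [3, 1]}
{'x': [2, 4, 979], 'y': [3, 1], 'z': [3, 6]}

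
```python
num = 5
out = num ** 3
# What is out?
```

Trace:
`num = 5` → num = 5
`out = num ** 3` → out = 125
So out = 125

Answer: 125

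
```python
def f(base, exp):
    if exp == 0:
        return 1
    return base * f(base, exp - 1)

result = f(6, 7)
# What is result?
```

f(6, 7) = 6 * 6 * 6 * 6 * 6 * 6 * 6 = 279936

Answer: 279936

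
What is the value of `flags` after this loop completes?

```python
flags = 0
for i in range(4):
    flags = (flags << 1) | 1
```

Build 4 consecutive 1-bits: 0b1111
`flags` takes the values: 0 → 1 → 3 → 7 → 15

Answer: 15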